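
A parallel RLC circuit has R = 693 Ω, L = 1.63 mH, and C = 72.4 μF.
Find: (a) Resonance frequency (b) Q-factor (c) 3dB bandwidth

Step 1 — Resonance: ω₀ = 1/√(LC) = 1/√(0.00163·7.24e-05) = 2911 rad/s.
Step 2 — f₀ = ω₀/(2π) = 463.3 Hz.
Step 3 — Parallel Q: Q = R/(ω₀L) = 693/(2911·0.00163) = 146.1.
Step 4 — Bandwidth: Δω = ω₀/Q = 19.93 rad/s; BW = Δω/(2π) = 3.172 Hz.

(a) f₀ = 463.3 Hz  (b) Q = 146.1  (c) BW = 3.172 Hz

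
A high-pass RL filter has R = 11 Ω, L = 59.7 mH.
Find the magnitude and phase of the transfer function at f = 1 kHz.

Step 1 — Angular frequency: ω = 2π·1000 = 6283 rad/s.
Step 2 — Transfer function: H(jω) = jωL/(R + jωL).
Step 3 — Numerator jωL = j·375.1; denominator R + jωL = 11 + j375.1.
Step 4 — H = 0.9991 + j0.0293.
Step 5 — Magnitude: |H| = 0.9996 (-0.0 dB); phase: φ = 1.7°.

|H| = 0.9996 (-0.0 dB), φ = 1.7°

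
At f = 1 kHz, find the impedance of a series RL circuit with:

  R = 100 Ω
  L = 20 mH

Step 1 — Angular frequency: ω = 2π·f = 2π·1000 = 6283 rad/s.
Step 2 — Component impedances:
  R: Z = R = 100 Ω
  L: Z = jωL = j·6283·0.02 = 0 + j125.7 Ω
Step 3 — Series combination: Z_total = R + L = 100 + j125.7 Ω = 160.6∠51.5° Ω.

Z = 100 + j125.7 Ω = 160.6∠51.5° Ω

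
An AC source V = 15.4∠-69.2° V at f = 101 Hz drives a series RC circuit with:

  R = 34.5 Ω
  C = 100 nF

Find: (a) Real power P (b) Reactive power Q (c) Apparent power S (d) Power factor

Step 1 — Angular frequency: ω = 2π·f = 2π·101 = 634.6 rad/s.
Step 2 — Component impedances:
  R: Z = R = 34.5 Ω
  C: Z = 1/(jωC) = -j/(ω·C) = 0 - j1.576e+04 Ω
Step 3 — Series combination: Z_total = R + C = 34.5 - j1.576e+04 Ω = 1.576e+04∠-89.9° Ω.
Step 4 — Source phasor: V = 15.4∠-69.2° V = 5.469 - j14.4 V.
Step 5 — Current: I = V / Z = 0.0009143 + j0.000345 A = 0.0009773∠20.7° A.
Step 6 — Complex power: S = V·I* = 3.295e-05 - j0.01505 VA.
Step 7 — Real power: P = Re(S) = 3.295e-05 W.
Step 8 — Reactive power: Q = Im(S) = -0.01505 VAR.
Step 9 — Apparent power: |S| = 0.01505 VA.
Step 10 — Power factor: PF = P/|S| = 0.002189 (leading).

(a) P = 3.295e-05 W  (b) Q = -0.01505 VAR  (c) S = 0.01505 VA  (d) PF = 0.002189 (leading)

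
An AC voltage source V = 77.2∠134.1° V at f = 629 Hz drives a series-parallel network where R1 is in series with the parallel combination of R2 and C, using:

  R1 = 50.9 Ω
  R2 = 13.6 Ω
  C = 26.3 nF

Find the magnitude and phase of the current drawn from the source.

Step 1 — Angular frequency: ω = 2π·f = 2π·629 = 3952 rad/s.
Step 2 — Component impedances:
  R1: Z = R = 50.9 Ω
  R2: Z = R = 13.6 Ω
  C: Z = 1/(jωC) = -j/(ω·C) = 0 - j9621 Ω
Step 3 — Parallel branch: R2 || C = 1/(1/R2 + 1/C) = 13.6 - j0.01922 Ω.
Step 4 — Series with R1: Z_total = R1 + (R2 || C) = 64.5 - j0.01922 Ω = 64.5∠-0.0° Ω.
Step 5 — Source phasor: V = 77.2∠134.1° V = -53.72 + j55.44 V.
Step 6 — Ohm's law: I = V / Z_total = (-53.72 + j55.44) / (64.5 - j0.01922) = -0.8332 + j0.8593 A.
Step 7 — Convert to polar: |I| = 1.197 A, ∠I = 134.1°.

I = 1.197∠134.1° A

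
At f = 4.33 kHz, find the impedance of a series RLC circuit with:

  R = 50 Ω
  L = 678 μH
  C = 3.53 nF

Step 1 — Angular frequency: ω = 2π·f = 2π·4330 = 2.721e+04 rad/s.
Step 2 — Component impedances:
  R: Z = R = 50 Ω
  L: Z = jωL = j·2.721e+04·0.000678 = 0 + j18.45 Ω
  C: Z = 1/(jωC) = -j/(ω·C) = 0 - j1.041e+04 Ω
Step 3 — Series combination: Z_total = R + L + C = 50 - j1.039e+04 Ω = 1.039e+04∠-89.7° Ω.

Z = 50 - j1.039e+04 Ω = 1.039e+04∠-89.7° Ω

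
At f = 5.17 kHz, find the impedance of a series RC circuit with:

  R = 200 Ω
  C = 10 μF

Step 1 — Angular frequency: ω = 2π·f = 2π·5170 = 3.248e+04 rad/s.
Step 2 — Component impedances:
  R: Z = R = 200 Ω
  C: Z = 1/(jωC) = -j/(ω·C) = 0 - j3.078 Ω
Step 3 — Series combination: Z_total = R + C = 200 - j3.078 Ω = 200∠-0.9° Ω.

Z = 200 - j3.078 Ω = 200∠-0.9° Ω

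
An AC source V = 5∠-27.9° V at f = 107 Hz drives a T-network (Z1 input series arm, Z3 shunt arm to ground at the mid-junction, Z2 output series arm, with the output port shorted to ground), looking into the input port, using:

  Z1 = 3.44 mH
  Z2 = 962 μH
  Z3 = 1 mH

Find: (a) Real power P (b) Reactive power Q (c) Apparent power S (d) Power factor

Step 1 — Angular frequency: ω = 2π·f = 2π·107 = 672.3 rad/s.
Step 2 — Component impedances:
  Z1: Z = jωL = j·672.3·0.00344 = 0 + j2.313 Ω
  Z2: Z = jωL = j·672.3·0.000962 = 0 + j0.6468 Ω
  Z3: Z = jωL = j·672.3·0.001 = 0 + j0.6723 Ω
Step 3 — With the output port shorted to ground, the output series arm Z2 runs from the junction to ground; the shunt arm Z3 also runs from the junction to ground. They appear in parallel: Z3 || Z2 = 0 + j0.3296 Ω.
Step 4 — Series with input arm Z1: Z_in = Z1 + (Z3 || Z2) = 0 + j2.642 Ω = 2.642∠90.0° Ω.
Step 5 — Source phasor: V = 5∠-27.9° V = 4.419 - j2.34 V.
Step 6 — Current: I = V / Z = -0.8854 - j1.672 A = 1.892∠-117.9° A.
Step 7 — Complex power: S = V·I* = 0 + j9.461 VA.
Step 8 — Real power: P = Re(S) = 0 W.
Step 9 — Reactive power: Q = Im(S) = 9.461 VAR.
Step 10 — Apparent power: |S| = 9.461 VA.
Step 11 — Power factor: PF = P/|S| = 0 (lagging).

(a) P = 0 W  (b) Q = 9.461 VAR  (c) S = 9.461 VA  (d) PF = 0 (lagging)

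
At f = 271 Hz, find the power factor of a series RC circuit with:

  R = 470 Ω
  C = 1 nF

Step 1 — Angular frequency: ω = 2π·f = 2π·271 = 1703 rad/s.
Step 2 — Component impedances:
  R: Z = R = 470 Ω
  C: Z = 1/(jωC) = -j/(ω·C) = 0 - j5.873e+05 Ω
Step 3 — Series combination: Z_total = R + C = 470 - j5.873e+05 Ω = 5.873e+05∠-90.0° Ω.
Step 4 — Power factor: PF = cos(φ) = Re(Z)/|Z| = 470/5.873e+05 = 0.0008003.
Step 5 — Type: Im(Z) = -5.873e+05 ⇒ leading (phase φ = -90.0°).

PF = 0.0008003 (leading, φ = -90.0°)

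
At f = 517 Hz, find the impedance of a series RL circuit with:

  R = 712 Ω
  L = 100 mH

Step 1 — Angular frequency: ω = 2π·f = 2π·517 = 3248 rad/s.
Step 2 — Component impedances:
  R: Z = R = 712 Ω
  L: Z = jωL = j·3248·0.1 = 0 + j324.8 Ω
Step 3 — Series combination: Z_total = R + L = 712 + j324.8 Ω = 782.6∠24.5° Ω.

Z = 712 + j324.8 Ω = 782.6∠24.5° Ω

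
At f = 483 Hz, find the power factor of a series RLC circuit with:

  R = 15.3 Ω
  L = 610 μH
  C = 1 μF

Step 1 — Angular frequency: ω = 2π·f = 2π·483 = 3035 rad/s.
Step 2 — Component impedances:
  R: Z = R = 15.3 Ω
  L: Z = jωL = j·3035·0.00061 = 0 + j1.851 Ω
  C: Z = 1/(jωC) = -j/(ω·C) = 0 - j329.5 Ω
Step 3 — Series combination: Z_total = R + L + C = 15.3 - j327.7 Ω = 328∠-87.3° Ω.
Step 4 — Power factor: PF = cos(φ) = Re(Z)/|Z| = 15.3/328.02 = 0.04664.
Step 5 — Type: Im(Z) = -327.7 ⇒ leading (phase φ = -87.3°).

PF = 0.04664 (leading, φ = -87.3°)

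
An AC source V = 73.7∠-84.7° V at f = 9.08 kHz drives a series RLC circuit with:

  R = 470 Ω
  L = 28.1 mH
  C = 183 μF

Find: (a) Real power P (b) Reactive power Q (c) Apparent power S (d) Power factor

Step 1 — Angular frequency: ω = 2π·f = 2π·9080 = 5.705e+04 rad/s.
Step 2 — Component impedances:
  R: Z = R = 470 Ω
  L: Z = jωL = j·5.705e+04·0.0281 = 0 + j1603 Ω
  C: Z = 1/(jωC) = -j/(ω·C) = 0 - j0.09578 Ω
Step 3 — Series combination: Z_total = R + L + C = 470 + j1603 Ω = 1671∠73.7° Ω.
Step 4 — Source phasor: V = 73.7∠-84.7° V = 6.808 - j73.38 V.
Step 5 — Current: I = V / Z = -0.04101 - j0.01627 A = 0.04412∠-158.4° A.
Step 6 — Complex power: S = V·I* = 0.9148 + j3.12 VA.
Step 7 — Real power: P = Re(S) = 0.9148 W.
Step 8 — Reactive power: Q = Im(S) = 3.12 VAR.
Step 9 — Apparent power: |S| = 3.251 VA.
Step 10 — Power factor: PF = P/|S| = 0.2813 (lagging).

(a) P = 0.9148 W  (b) Q = 3.12 VAR  (c) S = 3.251 VA  (d) PF = 0.2813 (lagging)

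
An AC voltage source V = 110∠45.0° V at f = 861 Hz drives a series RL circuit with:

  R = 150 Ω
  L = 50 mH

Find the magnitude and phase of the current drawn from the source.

Step 1 — Angular frequency: ω = 2π·f = 2π·861 = 5410 rad/s.
Step 2 — Component impedances:
  R: Z = R = 150 Ω
  L: Z = jωL = j·5410·0.05 = 0 + j270.5 Ω
Step 3 — Series combination: Z_total = R + L = 150 + j270.5 Ω = 309.3∠61.0° Ω.
Step 4 — Source phasor: V = 110∠45.0° V = 77.78 + j77.78 V.
Step 5 — Ohm's law: I = V / Z_total = (77.78 + j77.78) / (150 + j270.5) = 0.3419 - j0.09797 A.
Step 6 — Convert to polar: |I| = 0.3556 A, ∠I = -16.0°.

I = 0.3556∠-16.0° A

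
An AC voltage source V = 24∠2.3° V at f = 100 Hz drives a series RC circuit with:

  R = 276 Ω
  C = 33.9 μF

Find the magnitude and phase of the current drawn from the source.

Step 1 — Angular frequency: ω = 2π·f = 2π·100 = 628.3 rad/s.
Step 2 — Component impedances:
  R: Z = R = 276 Ω
  C: Z = 1/(jωC) = -j/(ω·C) = 0 - j46.95 Ω
Step 3 — Series combination: Z_total = R + C = 276 - j46.95 Ω = 280∠-9.7° Ω.
Step 4 — Source phasor: V = 24∠2.3° V = 23.98 + j0.9632 V.
Step 5 — Ohm's law: I = V / Z_total = (23.98 + j0.9632) / (276 - j46.95) = 0.08387 + j0.01776 A.
Step 6 — Convert to polar: |I| = 0.08573 A, ∠I = 12.0°.

I = 0.08573∠12.0° A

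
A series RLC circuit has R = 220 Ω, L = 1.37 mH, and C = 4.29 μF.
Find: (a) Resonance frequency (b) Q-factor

Step 1 — Resonance condition Im(Z)=0 gives ω₀ = 1/√(LC).
Step 2 — ω₀ = 1/√(0.00137·4.29e-06) = 1.304e+04 rad/s.
Step 3 — f₀ = ω₀/(2π) = 2076 Hz.
Step 4 — Series Q: Q = ω₀L/R = 1.304e+04·0.00137/220 = 0.08123.

(a) f₀ = 2076 Hz  (b) Q = 0.08123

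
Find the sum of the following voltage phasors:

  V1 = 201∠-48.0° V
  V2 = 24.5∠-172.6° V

Step 1 — Convert each phasor to rectangular form:
  V1 = 201·(cos(-48.0°) + j·sin(-48.0°)) = 134.5 - j149.4 V
  V2 = 24.5·(cos(-172.6°) + j·sin(-172.6°)) = -24.3 - j3.155 V
Step 2 — Sum components: V_total = 110.2 - j152.5 V.
Step 3 — Convert to polar: |V_total| = 188.2 V, ∠V_total = -54.2°.

V_total = 188.2∠-54.2° V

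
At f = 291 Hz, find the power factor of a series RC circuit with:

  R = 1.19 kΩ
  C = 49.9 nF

Step 1 — Angular frequency: ω = 2π·f = 2π·291 = 1828 rad/s.
Step 2 — Component impedances:
  R: Z = R = 1190 Ω
  C: Z = 1/(jωC) = -j/(ω·C) = 0 - j1.096e+04 Ω
Step 3 — Series combination: Z_total = R + C = 1190 - j1.096e+04 Ω = 1.102e+04∠-83.8° Ω.
Step 4 — Power factor: PF = cos(φ) = Re(Z)/|Z| = 1190/11025 = 0.1079.
Step 5 — Type: Im(Z) = -1.096e+04 ⇒ leading (phase φ = -83.8°).

PF = 0.1079 (leading, φ = -83.8°)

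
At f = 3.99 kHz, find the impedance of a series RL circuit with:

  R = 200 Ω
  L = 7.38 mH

Step 1 — Angular frequency: ω = 2π·f = 2π·3990 = 2.507e+04 rad/s.
Step 2 — Component impedances:
  R: Z = R = 200 Ω
  L: Z = jωL = j·2.507e+04·0.00738 = 0 + j185 Ω
Step 3 — Series combination: Z_total = R + L = 200 + j185 Ω = 272.5∠42.8° Ω.

Z = 200 + j185 Ω = 272.5∠42.8° Ω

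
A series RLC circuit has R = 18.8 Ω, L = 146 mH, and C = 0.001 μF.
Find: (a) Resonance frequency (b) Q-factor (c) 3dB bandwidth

Step 1 — Resonance: ω₀ = 1/√(LC) = 1/√(0.146·1e-09) = 8.276e+04 rad/s.
Step 2 — f₀ = ω₀/(2π) = 1.317e+04 Hz.
Step 3 — Series Q: Q = ω₀L/R = 8.276e+04·0.146/18.8 = 642.7.
Step 4 — Bandwidth: Δω = ω₀/Q = 128.8 rad/s; BW = Δω/(2π) = 20.49 Hz.

(a) f₀ = 1.317e+04 Hz  (b) Q = 642.7  (c) BW = 20.49 Hz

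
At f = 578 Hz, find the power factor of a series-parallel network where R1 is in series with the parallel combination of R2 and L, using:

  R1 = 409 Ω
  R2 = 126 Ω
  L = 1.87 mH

Step 1 — Angular frequency: ω = 2π·f = 2π·578 = 3632 rad/s.
Step 2 — Component impedances:
  R1: Z = R = 409 Ω
  R2: Z = R = 126 Ω
  L: Z = jωL = j·3632·0.00187 = 0 + j6.791 Ω
Step 3 — Parallel branch: R2 || L = 1/(1/R2 + 1/L) = 0.365 + j6.772 Ω.
Step 4 — Series with R1: Z_total = R1 + (R2 || L) = 409.4 + j6.772 Ω = 409.4∠0.9° Ω.
Step 5 — Power factor: PF = cos(φ) = Re(Z)/|Z| = 409.36/409.42 = 0.9999.
Step 6 — Type: Im(Z) = 6.772 ⇒ lagging (phase φ = 0.9°).

PF = 0.9999 (lagging, φ = 0.9°)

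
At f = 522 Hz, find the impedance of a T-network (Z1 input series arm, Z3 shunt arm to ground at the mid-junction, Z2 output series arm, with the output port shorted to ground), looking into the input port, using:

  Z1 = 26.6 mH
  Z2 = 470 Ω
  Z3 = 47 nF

Step 1 — Angular frequency: ω = 2π·f = 2π·522 = 3280 rad/s.
Step 2 — Component impedances:
  Z1: Z = jωL = j·3280·0.0266 = 0 + j87.24 Ω
  Z2: Z = R = 470 Ω
  Z3: Z = 1/(jωC) = -j/(ω·C) = 0 - j6487 Ω
Step 3 — With the output port shorted to ground, the output series arm Z2 runs from the junction to ground; the shunt arm Z3 also runs from the junction to ground. They appear in parallel: Z3 || Z2 = 467.5 - j33.87 Ω.
Step 4 — Series with input arm Z1: Z_in = Z1 + (Z3 || Z2) = 467.5 + j53.37 Ω = 470.6∠6.5° Ω.

Z = 467.5 + j53.37 Ω = 470.6∠6.5° Ω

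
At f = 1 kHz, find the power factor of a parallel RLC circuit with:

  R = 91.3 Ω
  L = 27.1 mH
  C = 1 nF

Step 1 — Angular frequency: ω = 2π·f = 2π·1000 = 6283 rad/s.
Step 2 — Component impedances:
  R: Z = R = 91.3 Ω
  L: Z = jωL = j·6283·0.0271 = 0 + j170.3 Ω
  C: Z = 1/(jωC) = -j/(ω·C) = 0 - j1.592e+05 Ω
Step 3 — Parallel combination: 1/Z_total = 1/R + 1/L + 1/C; Z_total = 70.95 + j38 Ω = 80.48∠28.2° Ω.
Step 4 — Power factor: PF = cos(φ) = Re(Z)/|Z| = 70.946/80.482 = 0.8815.
Step 5 — Type: Im(Z) = 38 ⇒ lagging (phase φ = 28.2°).

PF = 0.8815 (lagging, φ = 28.2°)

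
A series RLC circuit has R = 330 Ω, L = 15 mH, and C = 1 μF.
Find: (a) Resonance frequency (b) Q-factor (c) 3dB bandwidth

Step 1 — Resonance: ω₀ = 1/√(LC) = 1/√(0.015·1e-06) = 8165 rad/s.
Step 2 — f₀ = ω₀/(2π) = 1299 Hz.
Step 3 — Series Q: Q = ω₀L/R = 8165·0.015/330 = 0.3711.
Step 4 — Bandwidth: Δω = ω₀/Q = 2.2e+04 rad/s; BW = Δω/(2π) = 3501 Hz.

(a) f₀ = 1299 Hz  (b) Q = 0.3711  (c) BW = 3501 Hz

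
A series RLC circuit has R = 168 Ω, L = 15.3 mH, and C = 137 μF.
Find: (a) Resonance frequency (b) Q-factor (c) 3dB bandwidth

Step 1 — Resonance condition Im(Z)=0 gives ω₀ = 1/√(LC).
Step 2 — ω₀ = 1/√(0.0153·0.000137) = 690.7 rad/s.
Step 3 — f₀ = ω₀/(2π) = 109.9 Hz.
Step 4 — Series Q: Q = ω₀L/R = 690.7·0.0153/168 = 0.0629.
Step 5 — 3dB bandwidth: Δω = ω₀/Q = 1.098e+04 rad/s; BW = Δω/(2π) = 1748 Hz.

(a) f₀ = 109.9 Hz  (b) Q = 0.0629  (c) BW = 1748 Hz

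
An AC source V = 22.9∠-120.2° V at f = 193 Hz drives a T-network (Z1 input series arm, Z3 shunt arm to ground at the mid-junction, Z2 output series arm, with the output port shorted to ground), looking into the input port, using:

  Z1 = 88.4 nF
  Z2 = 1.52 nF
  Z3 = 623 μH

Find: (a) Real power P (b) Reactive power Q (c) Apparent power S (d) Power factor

Step 1 — Angular frequency: ω = 2π·f = 2π·193 = 1213 rad/s.
Step 2 — Component impedances:
  Z1: Z = 1/(jωC) = -j/(ω·C) = 0 - j9328 Ω
  Z2: Z = 1/(jωC) = -j/(ω·C) = 0 - j5.425e+05 Ω
  Z3: Z = jωL = j·1213·0.000623 = 0 + j0.7555 Ω
Step 3 — With the output port shorted to ground, the output series arm Z2 runs from the junction to ground; the shunt arm Z3 also runs from the junction to ground. They appear in parallel: Z3 || Z2 = 0 + j0.7555 Ω.
Step 4 — Series with input arm Z1: Z_in = Z1 + (Z3 || Z2) = 0 - j9328 Ω = 9328∠-90.0° Ω.
Step 5 — Source phasor: V = 22.9∠-120.2° V = -11.52 - j19.79 V.
Step 6 — Current: I = V / Z = 0.002122 - j0.001235 A = 0.002455∠-30.2° A.
Step 7 — Complex power: S = V·I* = 0 - j0.05622 VA.
Step 8 — Real power: P = Re(S) = 0 W.
Step 9 — Reactive power: Q = Im(S) = -0.05622 VAR.
Step 10 — Apparent power: |S| = 0.05622 VA.
Step 11 — Power factor: PF = P/|S| = 0 (leading).

(a) P = 0 W  (b) Q = -0.05622 VAR  (c) S = 0.05622 VA  (d) PF = 0 (leading)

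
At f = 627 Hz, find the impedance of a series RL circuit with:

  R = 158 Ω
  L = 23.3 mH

Step 1 — Angular frequency: ω = 2π·f = 2π·627 = 3940 rad/s.
Step 2 — Component impedances:
  R: Z = R = 158 Ω
  L: Z = jωL = j·3940·0.0233 = 0 + j91.79 Ω
Step 3 — Series combination: Z_total = R + L = 158 + j91.79 Ω = 182.7∠30.2° Ω.

Z = 158 + j91.79 Ω = 182.7∠30.2° Ω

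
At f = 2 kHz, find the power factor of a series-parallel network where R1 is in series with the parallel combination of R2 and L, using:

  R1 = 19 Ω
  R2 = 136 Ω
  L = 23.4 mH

Step 1 — Angular frequency: ω = 2π·f = 2π·2000 = 1.257e+04 rad/s.
Step 2 — Component impedances:
  R1: Z = R = 19 Ω
  R2: Z = R = 136 Ω
  L: Z = jωL = j·1.257e+04·0.0234 = 0 + j294.1 Ω
Step 3 — Parallel branch: R2 || L = 1/(1/R2 + 1/L) = 112 + j51.82 Ω.
Step 4 — Series with R1: Z_total = R1 + (R2 || L) = 131 + j51.82 Ω = 140.9∠21.6° Ω.
Step 5 — Power factor: PF = cos(φ) = Re(Z)/|Z| = 131.03/140.91 = 0.9299.
Step 6 — Type: Im(Z) = 51.82 ⇒ lagging (phase φ = 21.6°).

PF = 0.9299 (lagging, φ = 21.6°)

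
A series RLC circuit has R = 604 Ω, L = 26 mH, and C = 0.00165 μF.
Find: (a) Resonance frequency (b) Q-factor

Step 1 — Resonance condition Im(Z)=0 gives ω₀ = 1/√(LC).
Step 2 — ω₀ = 1/√(0.026·1.65e-09) = 1.527e+05 rad/s.
Step 3 — f₀ = ω₀/(2π) = 2.43e+04 Hz.
Step 4 — Series Q: Q = ω₀L/R = 1.527e+05·0.026/604 = 6.572.

(a) f₀ = 2.43e+04 Hz  (b) Q = 6.572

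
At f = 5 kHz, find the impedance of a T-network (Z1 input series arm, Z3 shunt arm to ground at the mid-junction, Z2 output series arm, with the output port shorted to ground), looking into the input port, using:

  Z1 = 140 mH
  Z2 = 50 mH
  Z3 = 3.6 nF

Step 1 — Angular frequency: ω = 2π·f = 2π·5000 = 3.142e+04 rad/s.
Step 2 — Component impedances:
  Z1: Z = jωL = j·3.142e+04·0.14 = 0 + j4398 Ω
  Z2: Z = jωL = j·3.142e+04·0.05 = 0 + j1571 Ω
  Z3: Z = 1/(jωC) = -j/(ω·C) = 0 - j8842 Ω
Step 3 — With the output port shorted to ground, the output series arm Z2 runs from the junction to ground; the shunt arm Z3 also runs from the junction to ground. They appear in parallel: Z3 || Z2 = 0 + j1910 Ω.
Step 4 — Series with input arm Z1: Z_in = Z1 + (Z3 || Z2) = 0 + j6308 Ω = 6308∠90.0° Ω.

Z = 0 + j6308 Ω = 6308∠90.0° Ω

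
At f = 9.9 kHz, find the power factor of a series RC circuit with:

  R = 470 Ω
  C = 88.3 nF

Step 1 — Angular frequency: ω = 2π·f = 2π·9900 = 6.22e+04 rad/s.
Step 2 — Component impedances:
  R: Z = R = 470 Ω
  C: Z = 1/(jωC) = -j/(ω·C) = 0 - j182.1 Ω
Step 3 — Series combination: Z_total = R + C = 470 - j182.1 Ω = 504∠-21.2° Ω.
Step 4 — Power factor: PF = cos(φ) = Re(Z)/|Z| = 470/504 = 0.9325.
Step 5 — Type: Im(Z) = -182.1 ⇒ leading (phase φ = -21.2°).

PF = 0.9325 (leading, φ = -21.2°)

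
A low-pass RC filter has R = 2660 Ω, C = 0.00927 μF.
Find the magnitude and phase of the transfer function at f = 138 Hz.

Step 1 — Angular frequency: ω = 2π·138 = 867.1 rad/s.
Step 2 — Transfer function: H(jω) = 1/(1 + jωRC).
Step 3 — Denominator: 1 + jωRC = 1 + j·867.1·2660·9.27e-09 = 1 + j0.02138.
Step 4 — H = 0.9995 - j0.02137.
Step 5 — Magnitude: |H| = 0.9998 (-0.0 dB); phase: φ = -1.2°.

|H| = 0.9998 (-0.0 dB), φ = -1.2°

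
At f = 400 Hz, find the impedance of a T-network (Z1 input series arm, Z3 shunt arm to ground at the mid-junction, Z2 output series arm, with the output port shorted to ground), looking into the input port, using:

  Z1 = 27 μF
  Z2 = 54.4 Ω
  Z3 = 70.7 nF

Step 1 — Angular frequency: ω = 2π·f = 2π·400 = 2513 rad/s.
Step 2 — Component impedances:
  Z1: Z = 1/(jωC) = -j/(ω·C) = 0 - j14.74 Ω
  Z2: Z = R = 54.4 Ω
  Z3: Z = 1/(jωC) = -j/(ω·C) = 0 - j5628 Ω
Step 3 — With the output port shorted to ground, the output series arm Z2 runs from the junction to ground; the shunt arm Z3 also runs from the junction to ground. They appear in parallel: Z3 || Z2 = 54.39 - j0.5258 Ω.
Step 4 — Series with input arm Z1: Z_in = Z1 + (Z3 || Z2) = 54.39 - j15.26 Ω = 56.5∠-15.7° Ω.

Z = 54.39 - j15.26 Ω = 56.5∠-15.7° Ω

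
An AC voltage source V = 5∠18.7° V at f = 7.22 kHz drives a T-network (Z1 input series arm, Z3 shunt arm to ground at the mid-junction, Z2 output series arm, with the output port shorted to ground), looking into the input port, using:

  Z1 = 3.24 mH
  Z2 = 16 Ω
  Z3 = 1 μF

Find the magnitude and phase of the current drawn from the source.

Step 1 — Angular frequency: ω = 2π·f = 2π·7220 = 4.536e+04 rad/s.
Step 2 — Component impedances:
  Z1: Z = jωL = j·4.536e+04·0.00324 = 0 + j147 Ω
  Z2: Z = R = 16 Ω
  Z3: Z = 1/(jωC) = -j/(ω·C) = 0 - j22.04 Ω
Step 3 — With the output port shorted to ground, the output series arm Z2 runs from the junction to ground; the shunt arm Z3 also runs from the junction to ground. They appear in parallel: Z3 || Z2 = 10.48 - j7.606 Ω.
Step 4 — Series with input arm Z1: Z_in = Z1 + (Z3 || Z2) = 10.48 + j139.4 Ω = 139.8∠85.7° Ω.
Step 5 — Source phasor: V = 5∠18.7° V = 4.736 + j1.603 V.
Step 6 — Ohm's law: I = V / Z_total = (4.736 + j1.603) / (10.48 + j139.4) = 0.01398 - j0.03293 A.
Step 7 — Convert to polar: |I| = 0.03577 A, ∠I = -67.0°.

I = 0.03577∠-67.0° A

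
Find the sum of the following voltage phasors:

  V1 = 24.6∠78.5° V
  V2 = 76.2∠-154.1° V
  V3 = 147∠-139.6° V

Step 1 — Convert each phasor to rectangular form:
  V1 = 24.6·(cos(78.5°) + j·sin(78.5°)) = 4.904 + j24.11 V
  V2 = 76.2·(cos(-154.1°) + j·sin(-154.1°)) = -68.55 - j33.28 V
  V3 = 147·(cos(-139.6°) + j·sin(-139.6°)) = -111.9 - j95.27 V
Step 2 — Sum components: V_total = -175.6 - j104.5 V.
Step 3 — Convert to polar: |V_total| = 204.3 V, ∠V_total = -149.3°.

V_total = 204.3∠-149.3° V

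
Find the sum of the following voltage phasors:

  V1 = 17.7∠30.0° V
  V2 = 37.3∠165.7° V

Step 1 — Convert each phasor to rectangular form:
  V1 = 17.7·(cos(30.0°) + j·sin(30.0°)) = 15.33 + j8.85 V
  V2 = 37.3·(cos(165.7°) + j·sin(165.7°)) = -36.14 + j9.213 V
Step 2 — Sum components: V_total = -20.82 + j18.06 V.
Step 3 — Convert to polar: |V_total| = 27.56 V, ∠V_total = 139.0°.

V_total = 27.56∠139.0° V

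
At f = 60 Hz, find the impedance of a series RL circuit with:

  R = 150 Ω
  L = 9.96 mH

Step 1 — Angular frequency: ω = 2π·f = 2π·60 = 377 rad/s.
Step 2 — Component impedances:
  R: Z = R = 150 Ω
  L: Z = jωL = j·377·0.00996 = 0 + j3.755 Ω
Step 3 — Series combination: Z_total = R + L = 150 + j3.755 Ω = 150∠1.4° Ω.

Z = 150 + j3.755 Ω = 150∠1.4° Ω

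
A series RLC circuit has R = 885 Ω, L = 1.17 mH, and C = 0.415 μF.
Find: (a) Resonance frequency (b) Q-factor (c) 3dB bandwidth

Step 1 — Resonance condition Im(Z)=0 gives ω₀ = 1/√(LC).
Step 2 — ω₀ = 1/√(0.00117·4.15e-07) = 4.538e+04 rad/s.
Step 3 — f₀ = ω₀/(2π) = 7223 Hz.
Step 4 — Series Q: Q = ω₀L/R = 4.538e+04·0.00117/885 = 0.06.
Step 5 — 3dB bandwidth: Δω = ω₀/Q = 7.564e+05 rad/s; BW = Δω/(2π) = 1.204e+05 Hz.

(a) f₀ = 7223 Hz  (b) Q = 0.06  (c) BW = 1.204e+05 Hz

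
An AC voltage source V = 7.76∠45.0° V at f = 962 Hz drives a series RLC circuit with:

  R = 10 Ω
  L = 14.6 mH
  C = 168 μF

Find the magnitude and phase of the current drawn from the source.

Step 1 — Angular frequency: ω = 2π·f = 2π·962 = 6044 rad/s.
Step 2 — Component impedances:
  R: Z = R = 10 Ω
  L: Z = jωL = j·6044·0.0146 = 0 + j88.25 Ω
  C: Z = 1/(jωC) = -j/(ω·C) = 0 - j0.9848 Ω
Step 3 — Series combination: Z_total = R + L + C = 10 + j87.26 Ω = 87.83∠83.5° Ω.
Step 4 — Source phasor: V = 7.76∠45.0° V = 5.487 + j5.487 V.
Step 5 — Ohm's law: I = V / Z_total = (5.487 + j5.487) / (10 + j87.26) = 0.06918 - j0.05495 A.
Step 6 — Convert to polar: |I| = 0.08835 A, ∠I = -38.5°.

I = 0.08835∠-38.5° A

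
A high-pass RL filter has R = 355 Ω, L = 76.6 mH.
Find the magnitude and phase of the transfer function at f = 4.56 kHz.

Step 1 — Angular frequency: ω = 2π·4560 = 2.865e+04 rad/s.
Step 2 — Transfer function: H(jω) = jωL/(R + jωL).
Step 3 — Numerator jωL = j·2195; denominator R + jωL = 355 + j2195.
Step 4 — H = 0.9745 + j0.1576.
Step 5 — Magnitude: |H| = 0.9872 (-0.1 dB); phase: φ = 9.2°.

|H| = 0.9872 (-0.1 dB), φ = 9.2°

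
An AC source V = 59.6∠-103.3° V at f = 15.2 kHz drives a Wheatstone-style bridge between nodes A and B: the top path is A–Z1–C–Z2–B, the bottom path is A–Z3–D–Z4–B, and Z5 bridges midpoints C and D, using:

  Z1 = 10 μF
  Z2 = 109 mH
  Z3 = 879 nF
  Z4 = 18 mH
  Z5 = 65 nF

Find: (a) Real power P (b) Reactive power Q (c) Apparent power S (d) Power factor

Step 1 — Angular frequency: ω = 2π·f = 2π·1.52e+04 = 9.55e+04 rad/s.
Step 2 — Component impedances:
  Z1: Z = 1/(jωC) = -j/(ω·C) = 0 - j1.047 Ω
  Z2: Z = jωL = j·9.55e+04·0.109 = 0 + j1.041e+04 Ω
  Z3: Z = 1/(jωC) = -j/(ω·C) = 0 - j11.91 Ω
  Z4: Z = jωL = j·9.55e+04·0.018 = 0 + j1719 Ω
  Z5: Z = 1/(jωC) = -j/(ω·C) = 0 - j161.1 Ω
Step 3 — Bridge requires nodal analysis (the Z5 bridge couples midpoints C and D, so the two paths cannot be reduced to a simple series/parallel combination). Setting node B to ground and injecting 1 A at node A, the 3-node admittance system at A, C, D solves to V_A = Z_AB = 0 + j1467 Ω = 1467∠90.0° Ω.
Step 4 — Source phasor: V = 59.6∠-103.3° V = -13.71 - j58 V.
Step 5 — Current: I = V / Z = -0.03953 + j0.009345 A = 0.04062∠166.7° A.
Step 6 — Complex power: S = V·I* = 0 + j2.421 VA.
Step 7 — Real power: P = Re(S) = 0 W.
Step 8 — Reactive power: Q = Im(S) = 2.421 VAR.
Step 9 — Apparent power: |S| = 2.421 VA.
Step 10 — Power factor: PF = P/|S| = 0 (lagging).

(a) P = 0 W  (b) Q = 2.421 VAR  (c) S = 2.421 VA  (d) PF = 0 (lagging)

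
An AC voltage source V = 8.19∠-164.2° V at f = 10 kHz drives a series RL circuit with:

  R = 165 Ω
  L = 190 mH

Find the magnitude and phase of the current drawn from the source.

Step 1 — Angular frequency: ω = 2π·f = 2π·1e+04 = 6.283e+04 rad/s.
Step 2 — Component impedances:
  R: Z = R = 165 Ω
  L: Z = jωL = j·6.283e+04·0.19 = 0 + j1.194e+04 Ω
Step 3 — Series combination: Z_total = R + L = 165 + j1.194e+04 Ω = 1.194e+04∠89.2° Ω.
Step 4 — Source phasor: V = 8.19∠-164.2° V = -7.881 - j2.23 V.
Step 5 — Ohm's law: I = V / Z_total = (-7.881 - j2.23) / (165 + j1.194e+04) = -0.0001959 + j0.0006574 A.
Step 6 — Convert to polar: |I| = 0.000686 A, ∠I = 106.6°.

I = 0.000686∠106.6° A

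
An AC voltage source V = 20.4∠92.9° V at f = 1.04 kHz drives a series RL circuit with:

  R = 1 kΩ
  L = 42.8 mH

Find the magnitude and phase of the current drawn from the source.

Step 1 — Angular frequency: ω = 2π·f = 2π·1040 = 6535 rad/s.
Step 2 — Component impedances:
  R: Z = R = 1000 Ω
  L: Z = jωL = j·6535·0.0428 = 0 + j279.7 Ω
Step 3 — Series combination: Z_total = R + L = 1000 + j279.7 Ω = 1038∠15.6° Ω.
Step 4 — Source phasor: V = 20.4∠92.9° V = -1.032 + j20.37 V.
Step 5 — Ohm's law: I = V / Z_total = (-1.032 + j20.37) / (1000 + j279.7) = 0.004328 + j0.01916 A.
Step 6 — Convert to polar: |I| = 0.01965 A, ∠I = 77.3°.

I = 0.01965∠77.3° A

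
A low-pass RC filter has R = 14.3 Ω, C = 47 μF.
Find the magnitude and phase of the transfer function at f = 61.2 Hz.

Step 1 — Angular frequency: ω = 2π·61.2 = 384.5 rad/s.
Step 2 — Transfer function: H(jω) = 1/(1 + jωRC).
Step 3 — Denominator: 1 + jωRC = 1 + j·384.5·14.3·4.7e-05 = 1 + j0.2584.
Step 4 — H = 0.9374 - j0.2423.
Step 5 — Magnitude: |H| = 0.9682 (-0.3 dB); phase: φ = -14.5°.

|H| = 0.9682 (-0.3 dB), φ = -14.5°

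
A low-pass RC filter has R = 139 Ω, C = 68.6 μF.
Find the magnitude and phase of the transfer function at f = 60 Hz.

Step 1 — Angular frequency: ω = 2π·60 = 377 rad/s.
Step 2 — Transfer function: H(jω) = 1/(1 + jωRC).
Step 3 — Denominator: 1 + jωRC = 1 + j·377·139·6.86e-05 = 1 + j3.595.
Step 4 — H = 0.07183 - j0.2582.
Step 5 — Magnitude: |H| = 0.268 (-11.4 dB); phase: φ = -74.5°.

|H| = 0.268 (-11.4 dB), φ = -74.5°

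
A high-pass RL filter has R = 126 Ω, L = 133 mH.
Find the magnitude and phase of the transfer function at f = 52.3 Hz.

Step 1 — Angular frequency: ω = 2π·52.3 = 328.6 rad/s.
Step 2 — Transfer function: H(jω) = jωL/(R + jωL).
Step 3 — Numerator jωL = j·43.71; denominator R + jωL = 126 + j43.71.
Step 4 — H = 0.1074 + j0.3096.
Step 5 — Magnitude: |H| = 0.3277 (-9.7 dB); phase: φ = 70.9°.

|H| = 0.3277 (-9.7 dB), φ = 70.9°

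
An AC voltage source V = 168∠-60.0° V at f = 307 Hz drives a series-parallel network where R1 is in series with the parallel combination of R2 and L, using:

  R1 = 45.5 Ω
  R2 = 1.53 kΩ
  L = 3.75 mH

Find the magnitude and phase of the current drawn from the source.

Step 1 — Angular frequency: ω = 2π·f = 2π·307 = 1929 rad/s.
Step 2 — Component impedances:
  R1: Z = R = 45.5 Ω
  R2: Z = R = 1530 Ω
  L: Z = jωL = j·1929·0.00375 = 0 + j7.234 Ω
Step 3 — Parallel branch: R2 || L = 1/(1/R2 + 1/L) = 0.0342 + j7.233 Ω.
Step 4 — Series with R1: Z_total = R1 + (R2 || L) = 45.53 + j7.233 Ω = 46.11∠9.0° Ω.
Step 5 — Source phasor: V = 168∠-60.0° V = 84 - j145.5 V.
Step 6 — Ohm's law: I = V / Z_total = (84 - j145.5) / (45.53 + j7.233) = 1.304 - j3.402 A.
Step 7 — Convert to polar: |I| = 3.644 A, ∠I = -69.0°.

I = 3.644∠-69.0° A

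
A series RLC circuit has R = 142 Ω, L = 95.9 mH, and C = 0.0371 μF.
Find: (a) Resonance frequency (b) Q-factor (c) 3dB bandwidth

Step 1 — Resonance: ω₀ = 1/√(LC) = 1/√(0.0959·3.71e-08) = 1.677e+04 rad/s.
Step 2 — f₀ = ω₀/(2π) = 2668 Hz.
Step 3 — Series Q: Q = ω₀L/R = 1.677e+04·0.0959/142 = 11.32.
Step 4 — Bandwidth: Δω = ω₀/Q = 1481 rad/s; BW = Δω/(2π) = 235.7 Hz.

(a) f₀ = 2668 Hz  (b) Q = 11.32  (c) BW = 235.7 Hz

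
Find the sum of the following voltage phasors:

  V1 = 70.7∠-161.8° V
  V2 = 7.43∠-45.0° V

Step 1 — Convert each phasor to rectangular form:
  V1 = 70.7·(cos(-161.8°) + j·sin(-161.8°)) = -67.16 - j22.08 V
  V2 = 7.43·(cos(-45.0°) + j·sin(-45.0°)) = 5.254 - j5.254 V
Step 2 — Sum components: V_total = -61.91 - j27.34 V.
Step 3 — Convert to polar: |V_total| = 67.68 V, ∠V_total = -156.2°.

V_total = 67.68∠-156.2° V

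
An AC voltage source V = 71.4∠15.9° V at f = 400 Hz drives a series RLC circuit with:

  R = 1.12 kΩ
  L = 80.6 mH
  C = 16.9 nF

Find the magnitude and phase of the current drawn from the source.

Step 1 — Angular frequency: ω = 2π·f = 2π·400 = 2513 rad/s.
Step 2 — Component impedances:
  R: Z = R = 1120 Ω
  L: Z = jωL = j·2513·0.0806 = 0 + j202.6 Ω
  C: Z = 1/(jωC) = -j/(ω·C) = 0 - j2.354e+04 Ω
Step 3 — Series combination: Z_total = R + L + C = 1120 - j2.334e+04 Ω = 2.337e+04∠-87.3° Ω.
Step 4 — Source phasor: V = 71.4∠15.9° V = 68.67 + j19.56 V.
Step 5 — Ohm's law: I = V / Z_total = (68.67 + j19.56) / (1120 - j2.334e+04) = -0.0006953 + j0.002975 A.
Step 6 — Convert to polar: |I| = 0.003055 A, ∠I = 103.2°.

I = 0.003055∠103.2° A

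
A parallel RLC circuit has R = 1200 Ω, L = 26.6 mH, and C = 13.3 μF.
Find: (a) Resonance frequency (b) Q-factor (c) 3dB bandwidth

Step 1 — Resonance: ω₀ = 1/√(LC) = 1/√(0.0266·1.33e-05) = 1681 rad/s.
Step 2 — f₀ = ω₀/(2π) = 267.6 Hz.
Step 3 — Parallel Q: Q = R/(ω₀L) = 1200/(1681·0.0266) = 26.83.
Step 4 — Bandwidth: Δω = ω₀/Q = 62.66 rad/s; BW = Δω/(2π) = 9.972 Hz.

(a) f₀ = 267.6 Hz  (b) Q = 26.83  (c) BW = 9.972 Hz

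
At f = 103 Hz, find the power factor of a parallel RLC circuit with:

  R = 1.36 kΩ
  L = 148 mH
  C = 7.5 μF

Step 1 — Angular frequency: ω = 2π·f = 2π·103 = 647.2 rad/s.
Step 2 — Component impedances:
  R: Z = R = 1360 Ω
  L: Z = jωL = j·647.2·0.148 = 0 + j95.78 Ω
  C: Z = 1/(jωC) = -j/(ω·C) = 0 - j206 Ω
Step 3 — Parallel combination: 1/Z_total = 1/R + 1/L + 1/C; Z_total = 23.16 + j175.9 Ω = 177.5∠82.5° Ω.
Step 4 — Power factor: PF = cos(φ) = Re(Z)/|Z| = 23.16/177.5 = 0.1305.
Step 5 — Type: Im(Z) = 175.9 ⇒ lagging (phase φ = 82.5°).

PF = 0.1305 (lagging, φ = 82.5°)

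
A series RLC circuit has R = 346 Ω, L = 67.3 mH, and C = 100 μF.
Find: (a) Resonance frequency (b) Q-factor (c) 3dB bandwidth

Step 1 — Resonance: ω₀ = 1/√(LC) = 1/√(0.0673·0.0001) = 385.5 rad/s.
Step 2 — f₀ = ω₀/(2π) = 61.35 Hz.
Step 3 — Series Q: Q = ω₀L/R = 385.5·0.0673/346 = 0.07498.
Step 4 — Bandwidth: Δω = ω₀/Q = 5141 rad/s; BW = Δω/(2π) = 818.2 Hz.

(a) f₀ = 61.35 Hz  (b) Q = 0.07498  (c) BW = 818.2 Hz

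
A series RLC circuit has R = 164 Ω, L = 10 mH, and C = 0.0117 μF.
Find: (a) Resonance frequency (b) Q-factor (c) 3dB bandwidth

Step 1 — Resonance: ω₀ = 1/√(LC) = 1/√(0.01·1.17e-08) = 9.245e+04 rad/s.
Step 2 — f₀ = ω₀/(2π) = 1.471e+04 Hz.
Step 3 — Series Q: Q = ω₀L/R = 9.245e+04·0.01/164 = 5.637.
Step 4 — Bandwidth: Δω = ω₀/Q = 1.64e+04 rad/s; BW = Δω/(2π) = 2610 Hz.

(a) f₀ = 1.471e+04 Hz  (b) Q = 5.637  (c) BW = 2610 Hz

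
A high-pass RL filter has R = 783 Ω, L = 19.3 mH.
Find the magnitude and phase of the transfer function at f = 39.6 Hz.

Step 1 — Angular frequency: ω = 2π·39.6 = 248.8 rad/s.
Step 2 — Transfer function: H(jω) = jωL/(R + jωL).
Step 3 — Numerator jωL = j·4.802; denominator R + jωL = 783 + j4.802.
Step 4 — H = 3.761e-05 + j0.006133.
Step 5 — Magnitude: |H| = 0.006133 (-44.2 dB); phase: φ = 89.6°.

|H| = 0.006133 (-44.2 dB), φ = 89.6°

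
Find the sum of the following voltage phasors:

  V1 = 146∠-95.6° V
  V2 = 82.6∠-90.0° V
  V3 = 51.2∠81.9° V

Step 1 — Convert each phasor to rectangular form:
  V1 = 146·(cos(-95.6°) + j·sin(-95.6°)) = -14.25 - j145.3 V
  V2 = 82.6·(cos(-90.0°) + j·sin(-90.0°)) = 0 - j82.6 V
  V3 = 51.2·(cos(81.9°) + j·sin(81.9°)) = 7.214 + j50.69 V
Step 2 — Sum components: V_total = -7.033 - j177.2 V.
Step 3 — Convert to polar: |V_total| = 177.4 V, ∠V_total = -92.3°.

V_total = 177.4∠-92.3° V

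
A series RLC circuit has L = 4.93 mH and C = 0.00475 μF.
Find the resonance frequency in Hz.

Step 1 — Resonance condition Im(Z)=0 gives ω₀ = 1/√(LC).
Step 2 — ω₀ = 1/√(0.00493·4.75e-09) = 2.066e+05 rad/s.
Step 3 — f₀ = ω₀/(2π) = 3.289e+04 Hz.

f₀ = 3.289e+04 Hz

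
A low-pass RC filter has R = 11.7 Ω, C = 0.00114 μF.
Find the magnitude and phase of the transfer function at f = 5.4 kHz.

Step 1 — Angular frequency: ω = 2π·5400 = 3.393e+04 rad/s.
Step 2 — Transfer function: H(jω) = 1/(1 + jωRC).
Step 3 — Denominator: 1 + jωRC = 1 + j·3.393e+04·11.7·1.14e-09 = 1 + j0.0004525.
Step 4 — H = 1 - j0.0004525.
Step 5 — Magnitude: |H| = 1 (-0.0 dB); phase: φ = -0.0°.

|H| = 1 (-0.0 dB), φ = -0.0°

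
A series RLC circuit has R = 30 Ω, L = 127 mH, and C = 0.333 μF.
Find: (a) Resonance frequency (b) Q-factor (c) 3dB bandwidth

Step 1 — Resonance: ω₀ = 1/√(LC) = 1/√(0.127·3.33e-07) = 4863 rad/s.
Step 2 — f₀ = ω₀/(2π) = 773.9 Hz.
Step 3 — Series Q: Q = ω₀L/R = 4863·0.127/30 = 20.59.
Step 4 — Bandwidth: Δω = ω₀/Q = 236.2 rad/s; BW = Δω/(2π) = 37.6 Hz.

(a) f₀ = 773.9 Hz  (b) Q = 20.59  (c) BW = 37.6 Hz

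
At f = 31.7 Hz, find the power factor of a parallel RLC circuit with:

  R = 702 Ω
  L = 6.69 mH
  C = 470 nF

Step 1 — Angular frequency: ω = 2π·f = 2π·31.7 = 199.2 rad/s.
Step 2 — Component impedances:
  R: Z = R = 702 Ω
  L: Z = jωL = j·199.2·0.00669 = 0 + j1.332 Ω
  C: Z = 1/(jωC) = -j/(ω·C) = 0 - j1.068e+04 Ω
Step 3 — Parallel combination: 1/Z_total = 1/R + 1/L + 1/C; Z_total = 0.00253 + j1.333 Ω = 1.333∠89.9° Ω.
Step 4 — Power factor: PF = cos(φ) = Re(Z)/|Z| = 0.00253/1.333 = 0.001898.
Step 5 — Type: Im(Z) = 1.333 ⇒ lagging (phase φ = 89.9°).

PF = 0.001898 (lagging, φ = 89.9°)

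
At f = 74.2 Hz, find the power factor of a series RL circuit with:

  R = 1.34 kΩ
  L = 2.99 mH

Step 1 — Angular frequency: ω = 2π·f = 2π·74.2 = 466.2 rad/s.
Step 2 — Component impedances:
  R: Z = R = 1340 Ω
  L: Z = jωL = j·466.2·0.00299 = 0 + j1.394 Ω
Step 3 — Series combination: Z_total = R + L = 1340 + j1.394 Ω = 1340∠0.1° Ω.
Step 4 — Power factor: PF = cos(φ) = Re(Z)/|Z| = 1340/1340 = 1.
Step 5 — Type: Im(Z) = 1.394 ⇒ lagging (phase φ = 0.1°).

PF = 1 (lagging, φ = 0.1°)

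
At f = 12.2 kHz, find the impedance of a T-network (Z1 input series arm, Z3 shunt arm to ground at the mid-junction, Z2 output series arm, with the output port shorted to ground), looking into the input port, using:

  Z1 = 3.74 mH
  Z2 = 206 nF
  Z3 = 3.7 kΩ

Step 1 — Angular frequency: ω = 2π·f = 2π·1.22e+04 = 7.665e+04 rad/s.
Step 2 — Component impedances:
  Z1: Z = jωL = j·7.665e+04·0.00374 = 0 + j286.7 Ω
  Z2: Z = 1/(jωC) = -j/(ω·C) = 0 - j63.33 Ω
  Z3: Z = R = 3700 Ω
Step 3 — With the output port shorted to ground, the output series arm Z2 runs from the junction to ground; the shunt arm Z3 also runs from the junction to ground. They appear in parallel: Z3 || Z2 = 1.084 - j63.31 Ω.
Step 4 — Series with input arm Z1: Z_in = Z1 + (Z3 || Z2) = 1.084 + j223.4 Ω = 223.4∠89.7° Ω.

Z = 1.084 + j223.4 Ω = 223.4∠89.7° Ω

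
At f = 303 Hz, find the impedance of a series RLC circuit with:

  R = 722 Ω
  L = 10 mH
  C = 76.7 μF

Step 1 — Angular frequency: ω = 2π·f = 2π·303 = 1904 rad/s.
Step 2 — Component impedances:
  R: Z = R = 722 Ω
  L: Z = jωL = j·1904·0.01 = 0 + j19.04 Ω
  C: Z = 1/(jωC) = -j/(ω·C) = 0 - j6.848 Ω
Step 3 — Series combination: Z_total = R + L + C = 722 + j12.19 Ω = 722.1∠1.0° Ω.

Z = 722 + j12.19 Ω = 722.1∠1.0° Ω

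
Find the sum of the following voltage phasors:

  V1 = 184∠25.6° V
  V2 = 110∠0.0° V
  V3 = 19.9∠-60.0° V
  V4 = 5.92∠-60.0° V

Step 1 — Convert each phasor to rectangular form:
  V1 = 184·(cos(25.6°) + j·sin(25.6°)) = 165.9 + j79.5 V
  V2 = 110·(cos(0.0°) + j·sin(0.0°)) = 110 V
  V3 = 19.9·(cos(-60.0°) + j·sin(-60.0°)) = 9.95 - j17.23 V
  V4 = 5.92·(cos(-60.0°) + j·sin(-60.0°)) = 2.96 - j5.127 V
Step 2 — Sum components: V_total = 288.8 + j57.14 V.
Step 3 — Convert to polar: |V_total| = 294.4 V, ∠V_total = 11.2°.

V_total = 294.4∠11.2° V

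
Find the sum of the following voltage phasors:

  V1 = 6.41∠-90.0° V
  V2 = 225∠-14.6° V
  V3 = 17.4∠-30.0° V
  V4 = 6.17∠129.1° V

Step 1 — Convert each phasor to rectangular form:
  V1 = 6.41·(cos(-90.0°) + j·sin(-90.0°)) = 0 - j6.41 V
  V2 = 225·(cos(-14.6°) + j·sin(-14.6°)) = 217.7 - j56.72 V
  V3 = 17.4·(cos(-30.0°) + j·sin(-30.0°)) = 15.07 - j8.7 V
  V4 = 6.17·(cos(129.1°) + j·sin(129.1°)) = -3.891 + j4.788 V
Step 2 — Sum components: V_total = 228.9 - j67.04 V.
Step 3 — Convert to polar: |V_total| = 238.5 V, ∠V_total = -16.3°.

V_total = 238.5∠-16.3° V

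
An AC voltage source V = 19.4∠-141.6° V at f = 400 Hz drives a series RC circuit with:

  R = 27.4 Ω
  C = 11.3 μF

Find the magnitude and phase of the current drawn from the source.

Step 1 — Angular frequency: ω = 2π·f = 2π·400 = 2513 rad/s.
Step 2 — Component impedances:
  R: Z = R = 27.4 Ω
  C: Z = 1/(jωC) = -j/(ω·C) = 0 - j35.21 Ω
Step 3 — Series combination: Z_total = R + C = 27.4 - j35.21 Ω = 44.62∠-52.1° Ω.
Step 4 — Source phasor: V = 19.4∠-141.6° V = -15.2 - j12.05 V.
Step 5 — Ohm's law: I = V / Z_total = (-15.2 - j12.05) / (27.4 - j35.21) = 0.003881 - j0.4348 A.
Step 6 — Convert to polar: |I| = 0.4348 A, ∠I = -89.5°.

I = 0.4348∠-89.5° A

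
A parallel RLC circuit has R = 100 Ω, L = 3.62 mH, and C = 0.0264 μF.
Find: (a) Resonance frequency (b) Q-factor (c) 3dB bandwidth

Step 1 — Resonance: ω₀ = 1/√(LC) = 1/√(0.00362·2.64e-08) = 1.023e+05 rad/s.
Step 2 — f₀ = ω₀/(2π) = 1.628e+04 Hz.
Step 3 — Parallel Q: Q = R/(ω₀L) = 100/(1.023e+05·0.00362) = 0.2701.
Step 4 — Bandwidth: Δω = ω₀/Q = 3.788e+05 rad/s; BW = Δω/(2π) = 6.029e+04 Hz.

(a) f₀ = 1.628e+04 Hz  (b) Q = 0.2701  (c) BW = 6.029e+04 Hz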